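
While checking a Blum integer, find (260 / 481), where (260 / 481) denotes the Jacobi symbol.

(260 / 481)
  = (65 / 481)    [481 ≡ 1 mod 8 ⇒ (2 / 481)^2 = +1]
  = (481 / 65)    [QR: 65 ≡ 1 mod 4, sign kept]
  = (26 / 65)    [481 ≡ 26 mod 65]
  = (13 / 65)    [65 ≡ 1 mod 8 ⇒ (2 / 65) = +1]
  = (65 / 13)    [QR: 13 ≡ 1 mod 4, sign kept]
  = (0 / 13)    [65 ≡ 0 mod 13]
  = 0    [numerator 0, gcd > 1]

0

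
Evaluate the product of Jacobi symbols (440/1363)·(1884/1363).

By multiplicativity, (440·1884/1363) = (440/1363)·(1884/1363).
First factor (440/1363):
(440/1363)
  = -(55/1363)    [1363 ≡ 3 mod 8 ⇒ (2/1363)^3 = -1]
  = (1363/55)    [QR: both ≡ 3 mod 4, sign flips]
  = (43/55)    [1363 ≡ 43 mod 55]
  = -(55/43)    [QR: both ≡ 3 mod 4, sign flips]
  = -(12/43)    [55 ≡ 12 mod 43]
  = -(3/43)    [43 ≡ 3 mod 8 ⇒ (2/43)^2 = +1]
  = (43/3)    [QR: both ≡ 3 mod 4, sign flips]
  = (1/3)    [43 ≡ 1 mod 3]
  = 1    [(1/3) = 1]
Second factor (1884/1363):
(1884/1363)
  = (521/1363)    [1884 ≡ 521 mod 1363]
  = (1363/521)    [QR: 521 ≡ 1 mod 4, sign kept]
  = (321/521)    [1363 ≡ 321 mod 521]
  = (521/321)    [QR: 321 ≡ 1 mod 4, sign kept]
  = (200/321)    [521 ≡ 200 mod 321]
  = (25/321)    [321 ≡ 1 mod 8 ⇒ (2/321)^3 = +1]
  = (321/25)    [QR: 25 ≡ 1 mod 4, sign kept]
  = (21/25)    [321 ≡ 21 mod 25]
  = (25/21)    [QR: 21 ≡ 1 mod 4, sign kept]
  = (4/21)    [25 ≡ 4 mod 21]
  = (1/21)    [21 ≡ 5 mod 8 ⇒ (2/21)^2 = +1]
  = 1    [(1/21) = 1]
Product: (1)·(1) = 1.

1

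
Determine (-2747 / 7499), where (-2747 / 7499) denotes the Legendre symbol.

Reduce the numerator: -2747 ≡ 4752 (mod 7499), so (-2747 / 7499) = (4752 / 7499).
Factor out 2: 4752 = 2^4·297. Since 7499 ≡ 3 (mod 8), (2 / 7499) = -1, and (2 / 7499)^4 = +1. Now have (297 / 7499).
297 ≡ 1 (mod 4), so quadratic reciprocity gives (297 / 7499) = (7499 / 297). Reduce: 7499 ≡ 74 (mod 297). Now have (74 / 297).
Factor out 2: 74 = 2·37. Since 297 ≡ 1 (mod 8), (2 / 297) = +1. Now have (37 / 297).
37 ≡ 1 (mod 4), so quadratic reciprocity gives (37 / 297) = (297 / 37). Reduce: 297 ≡ 1 (mod 37). Now have (1 / 37).
(1 / 37) = 1. Collecting the sign factors: 1.

1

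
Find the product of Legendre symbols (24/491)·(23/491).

By multiplicativity, (24·23/491) = (24/491)·(23/491).
First factor (24/491):
(24/491)
  = -(3/491)    [491 ≡ 3 mod 8 ⇒ (2/491)^3 = -1]
  = (491/3)    [QR: both ≡ 3 mod 4, sign flips]
  = (2/3)    [491 ≡ 2 mod 3]
  = -(1/3)    [3 ≡ 3 mod 8 ⇒ (2/3) = -1]
  = -1    [(1/3) = 1]
Second factor (23/491):
(23/491)
  = -(491/23)    [QR: both ≡ 3 mod 4, sign flips]
  = -(8/23)    [491 ≡ 8 mod 23]
  = -(1/23)    [23 ≡ 7 mod 8 ⇒ (2/23)^3 = +1]
  = -1    [(1/23) = 1]
Product: (-1)·(-1) = 1.

1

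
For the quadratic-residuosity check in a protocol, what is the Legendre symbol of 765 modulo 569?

(765|569)
  = (196|569)    [765 ≡ 196 mod 569]
  = (49|569)    [569 ≡ 1 mod 8 ⇒ (2|569)^2 = +1]
  = (569|49)    [QR: 49 ≡ 1 mod 4, sign kept]
  = (30|49)    [569 ≡ 30 mod 49]
  = (15|49)    [49 ≡ 1 mod 8 ⇒ (2|49) = +1]
  = (49|15)    [QR: 49 ≡ 1 mod 4, sign kept]
  = (4|15)    [49 ≡ 4 mod 15]
  = (1|15)    [15 ≡ 7 mod 8 ⇒ (2|15)^2 = +1]
  = 1    [(1|15) = 1]

1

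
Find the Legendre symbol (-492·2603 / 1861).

By multiplicativity, (-492·2603 / 1861) = (-492 / 1861)·(2603 / 1861).
First factor (-492 / 1861):
(-492 / 1861)
  = (492 / 1861)    [1861 ≡ 1 mod 4 ⇒ (-1 / 1861) = +1]
  = (123 / 1861)    [1861 ≡ 5 mod 8 ⇒ (2 / 1861)^2 = +1]
  = (1861 / 123)    [QR: 1861 ≡ 1 mod 4, sign kept]
  = (16 / 123)    [1861 ≡ 16 mod 123]
  = (1 / 123)    [123 ≡ 3 mod 8 ⇒ (2 / 123)^4 = +1]
  = 1    [(1 / 123) = 1]
Second factor (2603 / 1861):
(2603 / 1861)
  = (742 / 1861)    [2603 ≡ 742 mod 1861]
  = -(371 / 1861)    [1861 ≡ 5 mod 8 ⇒ (2 / 1861) = -1]
  = -(1861 / 371)    [QR: 1861 ≡ 1 mod 4, sign kept]
  = -(6 / 371)    [1861 ≡ 6 mod 371]
  = (3 / 371)    [371 ≡ 3 mod 8 ⇒ (2 / 371) = -1]
  = -(371 / 3)    [QR: both ≡ 3 mod 4, sign flips]
  = -(2 / 3)    [371 ≡ 2 mod 3]
  = (1 / 3)    [3 ≡ 3 mod 8 ⇒ (2 / 3) = -1]
  = 1    [(1 / 3) = 1]
Product: (1)·(1) = 1.

1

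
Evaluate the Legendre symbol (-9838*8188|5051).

-1

By multiplicativity, (-9838·8188|5051) = (-9838|5051)·(8188|5051).
First factor (-9838|5051):
Pull out -1: (-9838|5051) = (-1|5051)·(9838|5051). Since 5051 ≡ 3 (mod 4), (-1|5051) = -1. Now have -(9838|5051).
Reduce the numerator: 9838 ≡ 4787 (mod 5051), so (9838|5051) = (4787|5051).
Both 4787 ≡ 3 and 5051 ≡ 3 (mod 4), so reciprocity gives (4787|5051) = -(5051|4787). Reduce: 5051 ≡ 264 (mod 4787). Now have (264|4787).
Factor out 2: 264 = 2^3·33. Since 4787 ≡ 3 (mod 8), (2|4787) = -1, and (2|4787)^3 = -1. Now have -(33|4787).
33 ≡ 1 (mod 4), so quadratic reciprocity gives (33|4787) = (4787|33). Reduce: 4787 ≡ 2 (mod 33). Now have -(2|33).
Factor out 2: 2 = 2. Since 33 ≡ 1 (mod 8), (2|33) = +1. Now have -(1|33).
(1|33) = 1. Collecting the sign factors: -1.
Second factor (8188|5051):
Reduce the numerator: 8188 ≡ 3137 (mod 5051), so (8188|5051) = (3137|5051).
3137 ≡ 1 (mod 4), so quadratic reciprocity gives (3137|5051) = (5051|3137). Reduce: 5051 ≡ 1914 (mod 3137). Now have (1914|3137).
Factor out 2: 1914 = 2·957. Since 3137 ≡ 1 (mod 8), (2|3137) = +1. Now have (957|3137).
957 ≡ 1 (mod 4), so quadratic reciprocity gives (957|3137) = (3137|957). Reduce: 3137 ≡ 266 (mod 957). Now have (266|957).
Factor out 2: 266 = 2·133. Since 957 ≡ 5 (mod 8), (2|957) = -1. Now have -(133|957).
133 ≡ 1 (mod 4), so quadratic reciprocity gives (133|957) = (957|133). Reduce: 957 ≡ 26 (mod 133). Now have -(26|133).
Factor out 2: 26 = 2·13. Since 133 ≡ 5 (mod 8), (2|133) = -1. Now have (13|133).
13 ≡ 1 (mod 4), so quadratic reciprocity gives (13|133) = (133|13). Reduce: 133 ≡ 3 (mod 13). Now have (3|13).
13 ≡ 1 (mod 4), so quadratic reciprocity gives (3|13) = (13|3). Reduce: 13 ≡ 1 (mod 3). Now have (1|3).
(1|3) = 1. Collecting the sign factors: 1.
Product: (-1)·(1) = -1.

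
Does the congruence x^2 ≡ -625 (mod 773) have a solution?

yes

Pull out -1: (-625/773) = (-1/773)·(625/773). Since 773 ≡ 1 (mod 4), (-1/773) = +1. Now have (625/773).
625 ≡ 1 (mod 4), so quadratic reciprocity gives (625/773) = (773/625). Reduce: 773 ≡ 148 (mod 625). Now have (148/625).
Factor out 2: 148 = 2^2·37. Since 625 ≡ 1 (mod 8), (2/625) = +1, and (2/625)^2 = +1. Now have (37/625).
37 ≡ 1 (mod 4), so quadratic reciprocity gives (37/625) = (625/37). Reduce: 625 ≡ 33 (mod 37). Now have (33/37).
33 ≡ 1 (mod 4), so quadratic reciprocity gives (33/37) = (37/33). Reduce: 37 ≡ 4 (mod 33). Now have (4/33).
Factor out 2: 4 = 2^2. Since 33 ≡ 1 (mod 8), (2/33) = +1, and (2/33)^2 = +1. Now have (1/33).
(1/33) = 1. Collecting the sign factors: 1.
(-625/773) = 1, and 773 is prime, so -625 is a quadratic residue mod 773.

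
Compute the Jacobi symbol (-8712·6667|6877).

By multiplicativity, (-8712·6667|6877) = (-8712|6877)·(6667|6877).
First factor (-8712|6877):
Reduce the numerator: -8712 ≡ 5042 (mod 6877), so (-8712|6877) = (5042|6877).
Factor out 2: 5042 = 2·2521. Since 6877 ≡ 5 (mod 8), (2|6877) = -1. Now have -(2521|6877).
2521 ≡ 1 (mod 4), so quadratic reciprocity gives (2521|6877) = (6877|2521). Reduce: 6877 ≡ 1835 (mod 2521). Now have -(1835|2521).
2521 ≡ 1 (mod 4), so quadratic reciprocity gives (1835|2521) = (2521|1835). Reduce: 2521 ≡ 686 (mod 1835). Now have -(686|1835).
Factor out 2: 686 = 2·343. Since 1835 ≡ 3 (mod 8), (2|1835) = -1. Now have (343|1835).
Both 343 ≡ 3 and 1835 ≡ 3 (mod 4), so reciprocity gives (343|1835) = -(1835|343). Reduce: 1835 ≡ 120 (mod 343). Now have -(120|343).
Factor out 2: 120 = 2^3·15. Since 343 ≡ 7 (mod 8), (2|343) = +1, and (2|343)^3 = +1. Now have -(15|343).
Both 15 ≡ 3 and 343 ≡ 3 (mod 4), so reciprocity gives (15|343) = -(343|15). Reduce: 343 ≡ 13 (mod 15). Now have (13|15).
13 ≡ 1 (mod 4), so quadratic reciprocity gives (13|15) = (15|13). Reduce: 15 ≡ 2 (mod 13). Now have (2|13).
Factor out 2: 2 = 2. Since 13 ≡ 5 (mod 8), (2|13) = -1. Now have -(1|13).
(1|13) = 1. Collecting the sign factors: -1.
Second factor (6667|6877):
6877 ≡ 1 (mod 4), so quadratic reciprocity gives (6667|6877) = (6877|6667). Reduce: 6877 ≡ 210 (mod 6667). Now have (210|6667).
Factor out 2: 210 = 2·105. Since 6667 ≡ 3 (mod 8), (2|6667) = -1. Now have -(105|6667).
105 ≡ 1 (mod 4), so quadratic reciprocity gives (105|6667) = (6667|105). Reduce: 6667 ≡ 52 (mod 105). Now have -(52|105).
Factor out 2: 52 = 2^2·13. Since 105 ≡ 1 (mod 8), (2|105) = +1, and (2|105)^2 = +1. Now have -(13|105).
13 ≡ 1 (mod 4), so quadratic reciprocity gives (13|105) = (105|13). Reduce: 105 ≡ 1 (mod 13). Now have -(1|13).
(1|13) = 1. Collecting the sign factors: -1.
Product: (-1)·(-1) = 1.

1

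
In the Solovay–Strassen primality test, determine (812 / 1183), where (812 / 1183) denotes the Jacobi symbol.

(812 / 1183)
  = (203 / 1183)    [1183 ≡ 7 mod 8 ⇒ (2 / 1183)^2 = +1]
  = -(1183 / 203)    [QR: both ≡ 3 mod 4, sign flips]
  = -(168 / 203)    [1183 ≡ 168 mod 203]
  = (21 / 203)    [203 ≡ 3 mod 8 ⇒ (2 / 203)^3 = -1]
  = (203 / 21)    [QR: 21 ≡ 1 mod 4, sign kept]
  = (14 / 21)    [203 ≡ 14 mod 21]
  = -(7 / 21)    [21 ≡ 5 mod 8 ⇒ (2 / 21) = -1]
  = -(21 / 7)    [QR: 21 ≡ 1 mod 4, sign kept]
  = -(0 / 7)    [21 ≡ 0 mod 7]
  = 0    [numerator 0, gcd > 1]

0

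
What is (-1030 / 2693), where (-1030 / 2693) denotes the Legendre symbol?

(-1030 / 2693)
  = (1663 / 2693)    [-1030 ≡ 1663 mod 2693]
  = (2693 / 1663)    [QR: 2693 ≡ 1 mod 4, sign kept]
  = (1030 / 1663)    [2693 ≡ 1030 mod 1663]
  = (515 / 1663)    [1663 ≡ 7 mod 8 ⇒ (2 / 1663) = +1]
  = -(1663 / 515)    [QR: both ≡ 3 mod 4, sign flips]
  = -(118 / 515)    [1663 ≡ 118 mod 515]
  = (59 / 515)    [515 ≡ 3 mod 8 ⇒ (2 / 515) = -1]
  = -(515 / 59)    [QR: both ≡ 3 mod 4, sign flips]
  = -(43 / 59)    [515 ≡ 43 mod 59]
  = (59 / 43)    [QR: both ≡ 3 mod 4, sign flips]
  = (16 / 43)    [59 ≡ 16 mod 43]
  = (1 / 43)    [43 ≡ 3 mod 8 ⇒ (2 / 43)^4 = +1]
  = 1    [(1 / 43) = 1]

1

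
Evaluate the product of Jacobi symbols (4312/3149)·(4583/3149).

By multiplicativity, (4312·4583/3149) = (4312/3149)·(4583/3149).
First factor (4312/3149):
Reduce the numerator: 4312 ≡ 1163 (mod 3149), so (4312/3149) = (1163/3149).
3149 ≡ 1 (mod 4), so quadratic reciprocity gives (1163/3149) = (3149/1163). Reduce: 3149 ≡ 823 (mod 1163). Now have (823/1163).
Both 823 ≡ 3 and 1163 ≡ 3 (mod 4), so reciprocity gives (823/1163) = -(1163/823). Reduce: 1163 ≡ 340 (mod 823). Now have -(340/823).
Factor out 2: 340 = 2^2·85. Since 823 ≡ 7 (mod 8), (2/823) = +1, and (2/823)^2 = +1. Now have -(85/823).
85 ≡ 1 (mod 4), so quadratic reciprocity gives (85/823) = (823/85). Reduce: 823 ≡ 58 (mod 85). Now have -(58/85).
Factor out 2: 58 = 2·29. Since 85 ≡ 5 (mod 8), (2/85) = -1. Now have (29/85).
29 ≡ 1 (mod 4), so quadratic reciprocity gives (29/85) = (85/29). Reduce: 85 ≡ 27 (mod 29). Now have (27/29).
29 ≡ 1 (mod 4), so quadratic reciprocity gives (27/29) = (29/27). Reduce: 29 ≡ 2 (mod 27). Now have (2/27).
Factor out 2: 2 = 2. Since 27 ≡ 3 (mod 8), (2/27) = -1. Now have -(1/27).
(1/27) = 1. Collecting the sign factors: -1.
Second factor (4583/3149):
Reduce the numerator: 4583 ≡ 1434 (mod 3149), so (4583/3149) = (1434/3149).
Factor out 2: 1434 = 2·717. Since 3149 ≡ 5 (mod 8), (2/3149) = -1. Now have -(717/3149).
717 ≡ 1 (mod 4), so quadratic reciprocity gives (717/3149) = (3149/717). Reduce: 3149 ≡ 281 (mod 717). Now have -(281/717).
281 ≡ 1 (mod 4), so quadratic reciprocity gives (281/717) = (717/281). Reduce: 717 ≡ 155 (mod 281). Now have -(155/281).
281 ≡ 1 (mod 4), so quadratic reciprocity gives (155/281) = (281/155). Reduce: 281 ≡ 126 (mod 155). Now have -(126/155).
Factor out 2: 126 = 2·63. Since 155 ≡ 3 (mod 8), (2/155) = -1. Now have (63/155).
Both 63 ≡ 3 and 155 ≡ 3 (mod 4), so reciprocity gives (63/155) = -(155/63). Reduce: 155 ≡ 29 (mod 63). Now have -(29/63).
29 ≡ 1 (mod 4), so quadratic reciprocity gives (29/63) = (63/29). Reduce: 63 ≡ 5 (mod 29). Now have -(5/29).
5 ≡ 1 (mod 4), so quadratic reciprocity gives (5/29) = (29/5). Reduce: 29 ≡ 4 (mod 5). Now have -(4/5).
Factor out 2: 4 = 2^2. Since 5 ≡ 5 (mod 8), (2/5) = -1, and (2/5)^2 = +1. Now have -(1/5).
(1/5) = 1. Collecting the sign factors: -1.
Product: (-1)·(-1) = 1.

1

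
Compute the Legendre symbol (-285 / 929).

Reduce the numerator: -285 ≡ 644 (mod 929), so (-285 / 929) = (644 / 929).
Factor out 2: 644 = 2^2·161. Since 929 ≡ 1 (mod 8), (2 / 929) = +1, and (2 / 929)^2 = +1. Now have (161 / 929).
161 ≡ 1 (mod 4), so quadratic reciprocity gives (161 / 929) = (929 / 161). Reduce: 929 ≡ 124 (mod 161). Now have (124 / 161).
Factor out 2: 124 = 2^2·31. Since 161 ≡ 1 (mod 8), (2 / 161) = +1, and (2 / 161)^2 = +1. Now have (31 / 161).
161 ≡ 1 (mod 4), so quadratic reciprocity gives (31 / 161) = (161 / 31). Reduce: 161 ≡ 6 (mod 31). Now have (6 / 31).
Factor out 2: 6 = 2·3. Since 31 ≡ 7 (mod 8), (2 / 31) = +1. Now have (3 / 31).
Both 3 ≡ 3 and 31 ≡ 3 (mod 4), so reciprocity gives (3 / 31) = -(31 / 3). Reduce: 31 ≡ 1 (mod 3). Now have -(1 / 3).
(1 / 3) = 1. Collecting the sign factors: -1.

-1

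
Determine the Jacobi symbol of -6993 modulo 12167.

(-6993/12167)
  = -(6993/12167)    [12167 ≡ 3 mod 4 ⇒ (-1/12167) = -1]
  = -(12167/6993)    [QR: 6993 ≡ 1 mod 4, sign kept]
  = -(5174/6993)    [12167 ≡ 5174 mod 6993]
  = -(2587/6993)    [6993 ≡ 1 mod 8 ⇒ (2/6993) = +1]
  = -(6993/2587)    [QR: 6993 ≡ 1 mod 4, sign kept]
  = -(1819/2587)    [6993 ≡ 1819 mod 2587]
  = (2587/1819)    [QR: both ≡ 3 mod 4, sign flips]
  = (768/1819)    [2587 ≡ 768 mod 1819]
  = (3/1819)    [1819 ≡ 3 mod 8 ⇒ (2/1819)^8 = +1]
  = -(1819/3)    [QR: both ≡ 3 mod 4, sign flips]
  = -(1/3)    [1819 ≡ 1 mod 3]
  = -1    [(1/3) = 1]

-1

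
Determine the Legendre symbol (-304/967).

(-304/967)
  = (663/967)    [-304 ≡ 663 mod 967]
  = -(967/663)    [QR: both ≡ 3 mod 4, sign flips]
  = -(304/663)    [967 ≡ 304 mod 663]
  = -(19/663)    [663 ≡ 7 mod 8 ⇒ (2/663)^4 = +1]
  = (663/19)    [QR: both ≡ 3 mod 4, sign flips]
  = (17/19)    [663 ≡ 17 mod 19]
  = (19/17)    [QR: 17 ≡ 1 mod 4, sign kept]
  = (2/17)    [19 ≡ 2 mod 17]
  = (1/17)    [17 ≡ 1 mod 8 ⇒ (2/17) = +1]
  = 1    [(1/17) = 1]

1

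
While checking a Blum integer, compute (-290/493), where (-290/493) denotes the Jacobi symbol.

0

Pull out -1: (-290/493) = (-1/493)·(290/493). Since 493 ≡ 1 (mod 4), (-1/493) = +1. Now have (290/493).
Factor out 2: 290 = 2·145. Since 493 ≡ 5 (mod 8), (2/493) = -1. Now have -(145/493).
145 ≡ 1 (mod 4), so quadratic reciprocity gives (145/493) = (493/145). Reduce: 493 ≡ 58 (mod 145). Now have -(58/145).
Factor out 2: 58 = 2·29. Since 145 ≡ 1 (mod 8), (2/145) = +1. Now have -(29/145).
29 ≡ 1 (mod 4), so quadratic reciprocity gives (29/145) = (145/29). Reduce: 145 ≡ 0 (mod 29). Now have -(0/29).
The numerator is now 0 with denominator 29 > 1: the symbol is 0.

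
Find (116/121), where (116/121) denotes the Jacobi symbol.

1

Factor out 2: 116 = 2^2·29. Since 121 ≡ 1 (mod 8), (2/121) = +1, and (2/121)^2 = +1. Now have (29/121).
29 ≡ 1 (mod 4), so quadratic reciprocity gives (29/121) = (121/29). Reduce: 121 ≡ 5 (mod 29). Now have (5/29).
5 ≡ 1 (mod 4), so quadratic reciprocity gives (5/29) = (29/5). Reduce: 29 ≡ 4 (mod 5). Now have (4/5).
Factor out 2: 4 = 2^2. Since 5 ≡ 5 (mod 8), (2/5) = -1, and (2/5)^2 = +1. Now have (1/5).
(1/5) = 1. Collecting the sign factors: 1.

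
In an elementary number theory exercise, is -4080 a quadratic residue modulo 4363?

yes

(-4080|4363)
  = -(4080|4363)    [4363 ≡ 3 mod 4 ⇒ (-1|4363) = -1]
  = -(255|4363)    [4363 ≡ 3 mod 8 ⇒ (2|4363)^4 = +1]
  = (4363|255)    [QR: both ≡ 3 mod 4, sign flips]
  = (28|255)    [4363 ≡ 28 mod 255]
  = (7|255)    [255 ≡ 7 mod 8 ⇒ (2|255)^2 = +1]
  = -(255|7)    [QR: both ≡ 3 mod 4, sign flips]
  = -(3|7)    [255 ≡ 3 mod 7]
  = (7|3)    [QR: both ≡ 3 mod 4, sign flips]
  = (1|3)    [7 ≡ 1 mod 3]
  = 1    [(1|3) = 1]
The Legendre symbol is 1, so x^2 ≡ -4080 (mod 4363) has solution.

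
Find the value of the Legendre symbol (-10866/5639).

1

(-10866/5639)
  = -(10866/5639)    [5639 ≡ 3 mod 4 ⇒ (-1/5639) = -1]
  = -(5227/5639)    [10866 ≡ 5227 mod 5639]
  = (5639/5227)    [QR: both ≡ 3 mod 4, sign flips]
  = (412/5227)    [5639 ≡ 412 mod 5227]
  = (103/5227)    [5227 ≡ 3 mod 8 ⇒ (2/5227)^2 = +1]
  = -(5227/103)    [QR: both ≡ 3 mod 4, sign flips]
  = -(77/103)    [5227 ≡ 77 mod 103]
  = -(103/77)    [QR: 77 ≡ 1 mod 4, sign kept]
  = -(26/77)    [103 ≡ 26 mod 77]
  = (13/77)    [77 ≡ 5 mod 8 ⇒ (2/77) = -1]
  = (77/13)    [QR: 13 ≡ 1 mod 4, sign kept]
  = (12/13)    [77 ≡ 12 mod 13]
  = (3/13)    [13 ≡ 5 mod 8 ⇒ (2/13)^2 = +1]
  = (13/3)    [QR: 13 ≡ 1 mod 4, sign kept]
  = (1/3)    [13 ≡ 1 mod 3]
  = 1    [(1/3) = 1]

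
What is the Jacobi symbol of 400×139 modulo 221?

By multiplicativity, (400·139/221) = (400/221)·(139/221).
First factor (400/221):
Reduce the numerator: 400 ≡ 179 (mod 221), so (400/221) = (179/221).
221 ≡ 1 (mod 4), so quadratic reciprocity gives (179/221) = (221/179). Reduce: 221 ≡ 42 (mod 179). Now have (42/179).
Factor out 2: 42 = 2·21. Since 179 ≡ 3 (mod 8), (2/179) = -1. Now have -(21/179).
21 ≡ 1 (mod 4), so quadratic reciprocity gives (21/179) = (179/21). Reduce: 179 ≡ 11 (mod 21). Now have -(11/21).
21 ≡ 1 (mod 4), so quadratic reciprocity gives (11/21) = (21/11). Reduce: 21 ≡ 10 (mod 11). Now have -(10/11).
Factor out 2: 10 = 2·5. Since 11 ≡ 3 (mod 8), (2/11) = -1. Now have (5/11).
5 ≡ 1 (mod 4), so quadratic reciprocity gives (5/11) = (11/5). Reduce: 11 ≡ 1 (mod 5). Now have (1/5).
(1/5) = 1. Collecting the sign factors: 1.
Second factor (139/221):
221 ≡ 1 (mod 4), so quadratic reciprocity gives (139/221) = (221/139). Reduce: 221 ≡ 82 (mod 139). Now have (82/139).
Factor out 2: 82 = 2·41. Since 139 ≡ 3 (mod 8), (2/139) = -1. Now have -(41/139).
41 ≡ 1 (mod 4), so quadratic reciprocity gives (41/139) = (139/41). Reduce: 139 ≡ 16 (mod 41). Now have -(16/41).
Factor out 2: 16 = 2^4. Since 41 ≡ 1 (mod 8), (2/41) = +1, and (2/41)^4 = +1. Now have -(1/41).
(1/41) = 1. Collecting the sign factors: -1.
Product: (1)·(-1) = -1.

-1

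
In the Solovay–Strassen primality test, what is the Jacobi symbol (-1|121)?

Reduce the numerator: -1 ≡ 120 (mod 121), so (-1|121) = (120|121).
Factor out 2: 120 = 2^3·15. Since 121 ≡ 1 (mod 8), (2|121) = +1, and (2|121)^3 = +1. Now have (15|121).
121 ≡ 1 (mod 4), so quadratic reciprocity gives (15|121) = (121|15). Reduce: 121 ≡ 1 (mod 15). Now have (1|15).
(1|15) = 1. Collecting the sign factors: 1.

1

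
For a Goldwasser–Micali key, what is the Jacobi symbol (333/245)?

(333/245)
  = (88/245)    [333 ≡ 88 mod 245]
  = -(11/245)    [245 ≡ 5 mod 8 ⇒ (2/245)^3 = -1]
  = -(245/11)    [QR: 245 ≡ 1 mod 4, sign kept]
  = -(3/11)    [245 ≡ 3 mod 11]
  = (11/3)    [QR: both ≡ 3 mod 4, sign flips]
  = (2/3)    [11 ≡ 2 mod 3]
  = -(1/3)    [3 ≡ 3 mod 8 ⇒ (2/3) = -1]
  = -1    [(1/3) = 1]

-1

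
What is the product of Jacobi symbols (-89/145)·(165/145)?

0

By multiplicativity, (-89·165/145) = (-89/145)·(165/145).
First factor (-89/145):
Pull out -1: (-89/145) = (-1/145)·(89/145). Since 145 ≡ 1 (mod 4), (-1/145) = +1. Now have (89/145).
89 ≡ 1 (mod 4), so quadratic reciprocity gives (89/145) = (145/89). Reduce: 145 ≡ 56 (mod 89). Now have (56/89).
Factor out 2: 56 = 2^3·7. Since 89 ≡ 1 (mod 8), (2/89) = +1, and (2/89)^3 = +1. Now have (7/89).
89 ≡ 1 (mod 4), so quadratic reciprocity gives (7/89) = (89/7). Reduce: 89 ≡ 5 (mod 7). Now have (5/7).
5 ≡ 1 (mod 4), so quadratic reciprocity gives (5/7) = (7/5). Reduce: 7 ≡ 2 (mod 5). Now have (2/5).
Factor out 2: 2 = 2. Since 5 ≡ 5 (mod 8), (2/5) = -1. Now have -(1/5).
(1/5) = 1. Collecting the sign factors: -1.
Second factor (165/145):
Reduce the numerator: 165 ≡ 20 (mod 145), so (165/145) = (20/145).
Factor out 2: 20 = 2^2·5. Since 145 ≡ 1 (mod 8), (2/145) = +1, and (2/145)^2 = +1. Now have (5/145).
5 ≡ 1 (mod 4), so quadratic reciprocity gives (5/145) = (145/5). Reduce: 145 ≡ 0 (mod 5). Now have (0/5).
The numerator is now 0 with denominator 5 > 1: the symbol is 0.
Product: (-1)·(0) = 0.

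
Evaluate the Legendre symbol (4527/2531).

-1

Reduce the numerator: 4527 ≡ 1996 (mod 2531), so (4527/2531) = (1996/2531).
Factor out 2: 1996 = 2^2·499. Since 2531 ≡ 3 (mod 8), (2/2531) = -1, and (2/2531)^2 = +1. Now have (499/2531).
Both 499 ≡ 3 and 2531 ≡ 3 (mod 4), so reciprocity gives (499/2531) = -(2531/499). Reduce: 2531 ≡ 36 (mod 499). Now have -(36/499).
Factor out 2: 36 = 2^2·9. Since 499 ≡ 3 (mod 8), (2/499) = -1, and (2/499)^2 = +1. Now have -(9/499).
9 ≡ 1 (mod 4), so quadratic reciprocity gives (9/499) = (499/9). Reduce: 499 ≡ 4 (mod 9). Now have -(4/9).
Factor out 2: 4 = 2^2. Since 9 ≡ 1 (mod 8), (2/9) = +1, and (2/9)^2 = +1. Now have -(1/9).
(1/9) = 1. Collecting the sign factors: -1.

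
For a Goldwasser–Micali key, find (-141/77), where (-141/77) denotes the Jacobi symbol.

1

(-141/77)
  = (13/77)    [-141 ≡ 13 mod 77]
  = (77/13)    [QR: 13 ≡ 1 mod 4, sign kept]
  = (12/13)    [77 ≡ 12 mod 13]
  = (3/13)    [13 ≡ 5 mod 8 ⇒ (2/13)^2 = +1]
  = (13/3)    [QR: 13 ≡ 1 mod 4, sign kept]
  = (1/3)    [13 ≡ 1 mod 3]
  = 1    [(1/3) = 1]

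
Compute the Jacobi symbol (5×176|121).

By multiplicativity, (5·176|121) = (5|121)·(176|121).
First factor (5|121):
5 ≡ 1 (mod 4), so quadratic reciprocity gives (5|121) = (121|5). Reduce: 121 ≡ 1 (mod 5). Now have (1|5).
(1|5) = 1. Collecting the sign factors: 1.
Second factor (176|121):
Reduce the numerator: 176 ≡ 55 (mod 121), so (176|121) = (55|121).
121 ≡ 1 (mod 4), so quadratic reciprocity gives (55|121) = (121|55). Reduce: 121 ≡ 11 (mod 55). Now have (11|55).
Both 11 ≡ 3 and 55 ≡ 3 (mod 4), so reciprocity gives (11|55) = -(55|11). Reduce: 55 ≡ 0 (mod 11). Now have -(0|11).
The numerator is now 0 with denominator 11 > 1: the symbol is 0.
Product: (1)·(0) = 0.

0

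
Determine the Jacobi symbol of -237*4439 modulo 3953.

-1

By multiplicativity, (-237·4439|3953) = (-237|3953)·(4439|3953).
First factor (-237|3953):
Pull out -1: (-237|3953) = (-1|3953)·(237|3953). Since 3953 ≡ 1 (mod 4), (-1|3953) = +1. Now have (237|3953).
237 ≡ 1 (mod 4), so quadratic reciprocity gives (237|3953) = (3953|237). Reduce: 3953 ≡ 161 (mod 237). Now have (161|237).
161 ≡ 1 (mod 4), so quadratic reciprocity gives (161|237) = (237|161). Reduce: 237 ≡ 76 (mod 161). Now have (76|161).
Factor out 2: 76 = 2^2·19. Since 161 ≡ 1 (mod 8), (2|161) = +1, and (2|161)^2 = +1. Now have (19|161).
161 ≡ 1 (mod 4), so quadratic reciprocity gives (19|161) = (161|19). Reduce: 161 ≡ 9 (mod 19). Now have (9|19).
9 ≡ 1 (mod 4), so quadratic reciprocity gives (9|19) = (19|9). Reduce: 19 ≡ 1 (mod 9). Now have (1|9).
(1|9) = 1. Collecting the sign factors: 1.
Second factor (4439|3953):
Reduce the numerator: 4439 ≡ 486 (mod 3953), so (4439|3953) = (486|3953).
Factor out 2: 486 = 2·243. Since 3953 ≡ 1 (mod 8), (2|3953) = +1. Now have (243|3953).
3953 ≡ 1 (mod 4), so quadratic reciprocity gives (243|3953) = (3953|243). Reduce: 3953 ≡ 65 (mod 243). Now have (65|243).
65 ≡ 1 (mod 4), so quadratic reciprocity gives (65|243) = (243|65). Reduce: 243 ≡ 48 (mod 65). Now have (48|65).
Factor out 2: 48 = 2^4·3. Since 65 ≡ 1 (mod 8), (2|65) = +1, and (2|65)^4 = +1. Now have (3|65).
65 ≡ 1 (mod 4), so quadratic reciprocity gives (3|65) = (65|3). Reduce: 65 ≡ 2 (mod 3). Now have (2|3).
Factor out 2: 2 = 2. Since 3 ≡ 3 (mod 8), (2|3) = -1. Now have -(1|3).
(1|3) = 1. Collecting the sign factors: -1.
Product: (1)·(-1) = -1.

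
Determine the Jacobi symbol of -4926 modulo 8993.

1

Pull out -1: (-4926/8993) = (-1/8993)·(4926/8993). Since 8993 ≡ 1 (mod 4), (-1/8993) = +1. Now have (4926/8993).
Factor out 2: 4926 = 2·2463. Since 8993 ≡ 1 (mod 8), (2/8993) = +1. Now have (2463/8993).
8993 ≡ 1 (mod 4), so quadratic reciprocity gives (2463/8993) = (8993/2463). Reduce: 8993 ≡ 1604 (mod 2463). Now have (1604/2463).
Factor out 2: 1604 = 2^2·401. Since 2463 ≡ 7 (mod 8), (2/2463) = +1, and (2/2463)^2 = +1. Now have (401/2463).
401 ≡ 1 (mod 4), so quadratic reciprocity gives (401/2463) = (2463/401). Reduce: 2463 ≡ 57 (mod 401). Now have (57/401).
57 ≡ 1 (mod 4), so quadratic reciprocity gives (57/401) = (401/57). Reduce: 401 ≡ 2 (mod 57). Now have (2/57).
Factor out 2: 2 = 2. Since 57 ≡ 1 (mod 8), (2/57) = +1. Now have (1/57).
(1/57) = 1. Collecting the sign factors: 1.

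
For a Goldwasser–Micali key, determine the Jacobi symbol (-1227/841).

1

(-1227/841)
  = (455/841)    [-1227 ≡ 455 mod 841]
  = (841/455)    [QR: 841 ≡ 1 mod 4, sign kept]
  = (386/455)    [841 ≡ 386 mod 455]
  = (193/455)    [455 ≡ 7 mod 8 ⇒ (2/455) = +1]
  = (455/193)    [QR: 193 ≡ 1 mod 4, sign kept]
  = (69/193)    [455 ≡ 69 mod 193]
  = (193/69)    [QR: 69 ≡ 1 mod 4, sign kept]
  = (55/69)    [193 ≡ 55 mod 69]
  = (69/55)    [QR: 69 ≡ 1 mod 4, sign kept]
  = (14/55)    [69 ≡ 14 mod 55]
  = (7/55)    [55 ≡ 7 mod 8 ⇒ (2/55) = +1]
  = -(55/7)    [QR: both ≡ 3 mod 4, sign flips]
  = -(6/7)    [55 ≡ 6 mod 7]
  = -(3/7)    [7 ≡ 7 mod 8 ⇒ (2/7) = +1]
  = (7/3)    [QR: both ≡ 3 mod 4, sign flips]
  = (1/3)    [7 ≡ 1 mod 3]
  = 1    [(1/3) = 1]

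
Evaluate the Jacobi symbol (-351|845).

0

(-351|845)
  = (494|845)    [-351 ≡ 494 mod 845]
  = -(247|845)    [845 ≡ 5 mod 8 ⇒ (2|845) = -1]
  = -(845|247)    [QR: 845 ≡ 1 mod 4, sign kept]
  = -(104|247)    [845 ≡ 104 mod 247]
  = -(13|247)    [247 ≡ 7 mod 8 ⇒ (2|247)^3 = +1]
  = -(247|13)    [QR: 13 ≡ 1 mod 4, sign kept]
  = -(0|13)    [247 ≡ 0 mod 13]
  = 0    [numerator 0, gcd > 1]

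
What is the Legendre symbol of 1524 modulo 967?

-1

(1524/967)
  = (557/967)    [1524 ≡ 557 mod 967]
  = (967/557)    [QR: 557 ≡ 1 mod 4, sign kept]
  = (410/557)    [967 ≡ 410 mod 557]
  = -(205/557)    [557 ≡ 5 mod 8 ⇒ (2/557) = -1]
  = -(557/205)    [QR: 205 ≡ 1 mod 4, sign kept]
  = -(147/205)    [557 ≡ 147 mod 205]
  = -(205/147)    [QR: 205 ≡ 1 mod 4, sign kept]
  = -(58/147)    [205 ≡ 58 mod 147]
  = (29/147)    [147 ≡ 3 mod 8 ⇒ (2/147) = -1]
  = (147/29)    [QR: 29 ≡ 1 mod 4, sign kept]
  = (2/29)    [147 ≡ 2 mod 29]
  = -(1/29)    [29 ≡ 5 mod 8 ⇒ (2/29) = -1]
  = -1    [(1/29) = 1]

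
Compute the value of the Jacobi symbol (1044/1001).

-1

(1044/1001)
  = (43/1001)    [1044 ≡ 43 mod 1001]
  = (1001/43)    [QR: 1001 ≡ 1 mod 4, sign kept]
  = (12/43)    [1001 ≡ 12 mod 43]
  = (3/43)    [43 ≡ 3 mod 8 ⇒ (2/43)^2 = +1]
  = -(43/3)    [QR: both ≡ 3 mod 4, sign flips]
  = -(1/3)    [43 ≡ 1 mod 3]
  = -1    [(1/3) = 1]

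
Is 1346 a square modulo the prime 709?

no

(1346/709)
  = (637/709)    [1346 ≡ 637 mod 709]
  = (709/637)    [QR: 637 ≡ 1 mod 4, sign kept]
  = (72/637)    [709 ≡ 72 mod 637]
  = -(9/637)    [637 ≡ 5 mod 8 ⇒ (2/637)^3 = -1]
  = -(637/9)    [QR: 9 ≡ 1 mod 4, sign kept]
  = -(7/9)    [637 ≡ 7 mod 9]
  = -(9/7)    [QR: 9 ≡ 1 mod 4, sign kept]
  = -(2/7)    [9 ≡ 2 mod 7]
  = -(1/7)    [7 ≡ 7 mod 8 ⇒ (2/7) = +1]
  = -1    [(1/7) = 1]
The Legendre symbol is -1, so x^2 ≡ 1346 (mod 709) has no solution.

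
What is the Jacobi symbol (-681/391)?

1

(-681/391)
  = (101/391)    [-681 ≡ 101 mod 391]
  = (391/101)    [QR: 101 ≡ 1 mod 4, sign kept]
  = (88/101)    [391 ≡ 88 mod 101]
  = -(11/101)    [101 ≡ 5 mod 8 ⇒ (2/101)^3 = -1]
  = -(101/11)    [QR: 101 ≡ 1 mod 4, sign kept]
  = -(2/11)    [101 ≡ 2 mod 11]
  = (1/11)    [11 ≡ 3 mod 8 ⇒ (2/11) = -1]
  = 1    [(1/11) = 1]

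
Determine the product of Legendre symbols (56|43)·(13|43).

1

By multiplicativity, (56·13|43) = (56|43)·(13|43).
First factor (56|43):
(56|43)
  = (13|43)    [56 ≡ 13 mod 43]
  = (43|13)    [QR: 13 ≡ 1 mod 4, sign kept]
  = (4|13)    [43 ≡ 4 mod 13]
  = (1|13)    [13 ≡ 5 mod 8 ⇒ (2|13)^2 = +1]
  = 1    [(1|13) = 1]
Second factor (13|43):
(13|43)
  = (43|13)    [QR: 13 ≡ 1 mod 4, sign kept]
  = (4|13)    [43 ≡ 4 mod 13]
  = (1|13)    [13 ≡ 5 mod 8 ⇒ (2|13)^2 = +1]
  = 1    [(1|13) = 1]
Product: (1)·(1) = 1.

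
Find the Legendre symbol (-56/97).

-1

(-56/97)
  = (41/97)    [-56 ≡ 41 mod 97]
  = (97/41)    [QR: 41 ≡ 1 mod 4, sign kept]
  = (15/41)    [97 ≡ 15 mod 41]
  = (41/15)    [QR: 41 ≡ 1 mod 4, sign kept]
  = (11/15)    [41 ≡ 11 mod 15]
  = -(15/11)    [QR: both ≡ 3 mod 4, sign flips]
  = -(4/11)    [15 ≡ 4 mod 11]
  = -(1/11)    [11 ≡ 3 mod 8 ⇒ (2/11)^2 = +1]
  = -1    [(1/11) = 1]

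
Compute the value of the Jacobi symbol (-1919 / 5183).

Reduce the numerator: -1919 ≡ 3264 (mod 5183), so (-1919 / 5183) = (3264 / 5183).
Factor out 2: 3264 = 2^6·51. Since 5183 ≡ 7 (mod 8), (2 / 5183) = +1, and (2 / 5183)^6 = +1. Now have (51 / 5183).
Both 51 ≡ 3 and 5183 ≡ 3 (mod 4), so reciprocity gives (51 / 5183) = -(5183 / 51). Reduce: 5183 ≡ 32 (mod 51). Now have -(32 / 51).
Factor out 2: 32 = 2^5. Since 51 ≡ 3 (mod 8), (2 / 51) = -1, and (2 / 51)^5 = -1. Now have (1 / 51).
(1 / 51) = 1. Collecting the sign factors: 1.

1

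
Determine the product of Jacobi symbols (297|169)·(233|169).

1

By multiplicativity, (297·233|169) = (297|169)·(233|169).
First factor (297|169):
Reduce the numerator: 297 ≡ 128 (mod 169), so (297|169) = (128|169).
Factor out 2: 128 = 2^7. Since 169 ≡ 1 (mod 8), (2|169) = +1, and (2|169)^7 = +1. Now have (1|169).
(1|169) = 1. Collecting the sign factors: 1.
Second factor (233|169):
Reduce the numerator: 233 ≡ 64 (mod 169), so (233|169) = (64|169).
Factor out 2: 64 = 2^6. Since 169 ≡ 1 (mod 8), (2|169) = +1, and (2|169)^6 = +1. Now have (1|169).
(1|169) = 1. Collecting the sign factors: 1.
Product: (1)·(1) = 1.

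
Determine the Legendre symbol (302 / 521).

1

(302 / 521)
  = (151 / 521)    [521 ≡ 1 mod 8 ⇒ (2 / 521) = +1]
  = (521 / 151)    [QR: 521 ≡ 1 mod 4, sign kept]
  = (68 / 151)    [521 ≡ 68 mod 151]
  = (17 / 151)    [151 ≡ 7 mod 8 ⇒ (2 / 151)^2 = +1]
  = (151 / 17)    [QR: 17 ≡ 1 mod 4, sign kept]
  = (15 / 17)    [151 ≡ 15 mod 17]
  = (17 / 15)    [QR: 17 ≡ 1 mod 4, sign kept]
  = (2 / 15)    [17 ≡ 2 mod 15]
  = (1 / 15)    [15 ≡ 7 mod 8 ⇒ (2 / 15) = +1]
  = 1    [(1 / 15) = 1]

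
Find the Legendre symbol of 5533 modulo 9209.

(5533/9209)
  = (9209/5533)    [QR: 5533 ≡ 1 mod 4, sign kept]
  = (3676/5533)    [9209 ≡ 3676 mod 5533]
  = (919/5533)    [5533 ≡ 5 mod 8 ⇒ (2/5533)^2 = +1]
  = (5533/919)    [QR: 5533 ≡ 1 mod 4, sign kept]
  = (19/919)    [5533 ≡ 19 mod 919]
  = -(919/19)    [QR: both ≡ 3 mod 4, sign flips]
  = -(7/19)    [919 ≡ 7 mod 19]
  = (19/7)    [QR: both ≡ 3 mod 4, sign flips]
  = (5/7)    [19 ≡ 5 mod 7]
  = (7/5)    [QR: 5 ≡ 1 mod 4, sign kept]
  = (2/5)    [7 ≡ 2 mod 5]
  = -(1/5)    [5 ≡ 5 mod 8 ⇒ (2/5) = -1]
  = -1    [(1/5) = 1]

-1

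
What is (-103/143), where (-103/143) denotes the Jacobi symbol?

-1

(-103/143)
  = -(103/143)    [143 ≡ 3 mod 4 ⇒ (-1/143) = -1]
  = (143/103)    [QR: both ≡ 3 mod 4, sign flips]
  = (40/103)    [143 ≡ 40 mod 103]
  = (5/103)    [103 ≡ 7 mod 8 ⇒ (2/103)^3 = +1]
  = (103/5)    [QR: 5 ≡ 1 mod 4, sign kept]
  = (3/5)    [103 ≡ 3 mod 5]
  = (5/3)    [QR: 5 ≡ 1 mod 4, sign kept]
  = (2/3)    [5 ≡ 2 mod 3]
  = -(1/3)    [3 ≡ 3 mod 8 ⇒ (2/3) = -1]
  = -1    [(1/3) = 1]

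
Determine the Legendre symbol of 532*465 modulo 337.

-1

By multiplicativity, (532·465 / 337) = (532 / 337)·(465 / 337).
First factor (532 / 337):
(532 / 337)
  = (195 / 337)    [532 ≡ 195 mod 337]
  = (337 / 195)    [QR: 337 ≡ 1 mod 4, sign kept]
  = (142 / 195)    [337 ≡ 142 mod 195]
  = -(71 / 195)    [195 ≡ 3 mod 8 ⇒ (2 / 195) = -1]
  = (195 / 71)    [QR: both ≡ 3 mod 4, sign flips]
  = (53 / 71)    [195 ≡ 53 mod 71]
  = (71 / 53)    [QR: 53 ≡ 1 mod 4, sign kept]
  = (18 / 53)    [71 ≡ 18 mod 53]
  = -(9 / 53)    [53 ≡ 5 mod 8 ⇒ (2 / 53) = -1]
  = -(53 / 9)    [QR: 9 ≡ 1 mod 4, sign kept]
  = -(8 / 9)    [53 ≡ 8 mod 9]
  = -(1 / 9)    [9 ≡ 1 mod 8 ⇒ (2 / 9)^3 = +1]
  = -1    [(1 / 9) = 1]
Second factor (465 / 337):
(465 / 337)
  = (128 / 337)    [465 ≡ 128 mod 337]
  = (1 / 337)    [337 ≡ 1 mod 8 ⇒ (2 / 337)^7 = +1]
  = 1    [(1 / 337) = 1]
Product: (-1)·(1) = -1.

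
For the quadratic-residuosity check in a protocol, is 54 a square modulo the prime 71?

(54/71)
  = (27/71)    [71 ≡ 7 mod 8 ⇒ (2/71) = +1]
  = -(71/27)    [QR: both ≡ 3 mod 4, sign flips]
  = -(17/27)    [71 ≡ 17 mod 27]
  = -(27/17)    [QR: 17 ≡ 1 mod 4, sign kept]
  = -(10/17)    [27 ≡ 10 mod 17]
  = -(5/17)    [17 ≡ 1 mod 8 ⇒ (2/17) = +1]
  = -(17/5)    [QR: 5 ≡ 1 mod 4, sign kept]
  = -(2/5)    [17 ≡ 2 mod 5]
  = (1/5)    [5 ≡ 5 mod 8 ⇒ (2/5) = -1]
  = 1    [(1/5) = 1]
The Legendre symbol is 1, so x^2 ≡ 54 (mod 71) has solution.

yes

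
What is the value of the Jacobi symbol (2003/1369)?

(2003/1369)
  = (634/1369)    [2003 ≡ 634 mod 1369]
  = (317/1369)    [1369 ≡ 1 mod 8 ⇒ (2/1369) = +1]
  = (1369/317)    [QR: 317 ≡ 1 mod 4, sign kept]
  = (101/317)    [1369 ≡ 101 mod 317]
  = (317/101)    [QR: 101 ≡ 1 mod 4, sign kept]
  = (14/101)    [317 ≡ 14 mod 101]
  = -(7/101)    [101 ≡ 5 mod 8 ⇒ (2/101) = -1]
  = -(101/7)    [QR: 101 ≡ 1 mod 4, sign kept]
  = -(3/7)    [101 ≡ 3 mod 7]
  = (7/3)    [QR: both ≡ 3 mod 4, sign flips]
  = (1/3)    [7 ≡ 1 mod 3]
  = 1    [(1/3) = 1]

1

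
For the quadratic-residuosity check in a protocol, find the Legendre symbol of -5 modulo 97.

(-5 / 97)
  = (5 / 97)    [97 ≡ 1 mod 4 ⇒ (-1 / 97) = +1]
  = (97 / 5)    [QR: 5 ≡ 1 mod 4, sign kept]
  = (2 / 5)    [97 ≡ 2 mod 5]
  = -(1 / 5)    [5 ≡ 5 mod 8 ⇒ (2 / 5) = -1]
  = -1    [(1 / 5) = 1]

-1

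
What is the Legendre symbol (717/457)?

1

(717/457)
  = (260/457)    [717 ≡ 260 mod 457]
  = (65/457)    [457 ≡ 1 mod 8 ⇒ (2/457)^2 = +1]
  = (457/65)    [QR: 65 ≡ 1 mod 4, sign kept]
  = (2/65)    [457 ≡ 2 mod 65]
  = (1/65)    [65 ≡ 1 mod 8 ⇒ (2/65) = +1]
  = 1    [(1/65) = 1]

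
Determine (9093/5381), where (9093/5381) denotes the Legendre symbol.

-1

(9093/5381)
  = (3712/5381)    [9093 ≡ 3712 mod 5381]
  = -(29/5381)    [5381 ≡ 5 mod 8 ⇒ (2/5381)^7 = -1]
  = -(5381/29)    [QR: 29 ≡ 1 mod 4, sign kept]
  = -(16/29)    [5381 ≡ 16 mod 29]
  = -(1/29)    [29 ≡ 5 mod 8 ⇒ (2/29)^4 = +1]
  = -1    [(1/29) = 1]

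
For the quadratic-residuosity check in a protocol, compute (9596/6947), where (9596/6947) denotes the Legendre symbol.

1

(9596/6947)
  = (2649/6947)    [9596 ≡ 2649 mod 6947]
  = (6947/2649)    [QR: 2649 ≡ 1 mod 4, sign kept]
  = (1649/2649)    [6947 ≡ 1649 mod 2649]
  = (2649/1649)    [QR: 1649 ≡ 1 mod 4, sign kept]
  = (1000/1649)    [2649 ≡ 1000 mod 1649]
  = (125/1649)    [1649 ≡ 1 mod 8 ⇒ (2/1649)^3 = +1]
  = (1649/125)    [QR: 125 ≡ 1 mod 4, sign kept]
  = (24/125)    [1649 ≡ 24 mod 125]
  = -(3/125)    [125 ≡ 5 mod 8 ⇒ (2/125)^3 = -1]
  = -(125/3)    [QR: 125 ≡ 1 mod 4, sign kept]
  = -(2/3)    [125 ≡ 2 mod 3]
  = (1/3)    [3 ≡ 3 mod 8 ⇒ (2/3) = -1]
  = 1    [(1/3) = 1]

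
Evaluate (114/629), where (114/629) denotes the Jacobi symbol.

-1

Factor out 2: 114 = 2·57. Since 629 ≡ 5 (mod 8), (2/629) = -1. Now have -(57/629).
57 ≡ 1 (mod 4), so quadratic reciprocity gives (57/629) = (629/57). Reduce: 629 ≡ 2 (mod 57). Now have -(2/57).
Factor out 2: 2 = 2. Since 57 ≡ 1 (mod 8), (2/57) = +1. Now have -(1/57).
(1/57) = 1. Collecting the sign factors: -1.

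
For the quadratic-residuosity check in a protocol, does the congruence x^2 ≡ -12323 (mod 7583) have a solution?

Reduce the numerator: -12323 ≡ 2843 (mod 7583), so (-12323/7583) = (2843/7583).
Both 2843 ≡ 3 and 7583 ≡ 3 (mod 4), so reciprocity gives (2843/7583) = -(7583/2843). Reduce: 7583 ≡ 1897 (mod 2843). Now have -(1897/2843).
1897 ≡ 1 (mod 4), so quadratic reciprocity gives (1897/2843) = (2843/1897). Reduce: 2843 ≡ 946 (mod 1897). Now have -(946/1897).
Factor out 2: 946 = 2·473. Since 1897 ≡ 1 (mod 8), (2/1897) = +1. Now have -(473/1897).
473 ≡ 1 (mod 4), so quadratic reciprocity gives (473/1897) = (1897/473). Reduce: 1897 ≡ 5 (mod 473). Now have -(5/473).
5 ≡ 1 (mod 4), so quadratic reciprocity gives (5/473) = (473/5). Reduce: 473 ≡ 3 (mod 5). Now have -(3/5).
5 ≡ 1 (mod 4), so quadratic reciprocity gives (3/5) = (5/3). Reduce: 5 ≡ 2 (mod 3). Now have -(2/3).
Factor out 2: 2 = 2. Since 3 ≡ 3 (mod 8), (2/3) = -1. Now have (1/3).
(1/3) = 1. Collecting the sign factors: 1.
The Legendre symbol is 1, so x^2 ≡ -12323 (mod 7583) has solution.

yes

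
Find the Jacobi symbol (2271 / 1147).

(2271 / 1147)
  = (1124 / 1147)    [2271 ≡ 1124 mod 1147]
  = (281 / 1147)    [1147 ≡ 3 mod 8 ⇒ (2 / 1147)^2 = +1]
  = (1147 / 281)    [QR: 281 ≡ 1 mod 4, sign kept]
  = (23 / 281)    [1147 ≡ 23 mod 281]
  = (281 / 23)    [QR: 281 ≡ 1 mod 4, sign kept]
  = (5 / 23)    [281 ≡ 5 mod 23]
  = (23 / 5)    [QR: 5 ≡ 1 mod 4, sign kept]
  = (3 / 5)    [23 ≡ 3 mod 5]
  = (5 / 3)    [QR: 5 ≡ 1 mod 4, sign kept]
  = (2 / 3)    [5 ≡ 2 mod 3]
  = -(1 / 3)    [3 ≡ 3 mod 8 ⇒ (2 / 3) = -1]
  = -1    [(1 / 3) = 1]

-1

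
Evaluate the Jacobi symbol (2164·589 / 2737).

By multiplicativity, (2164·589 / 2737) = (2164 / 2737)·(589 / 2737).
First factor (2164 / 2737):
Factor out 2: 2164 = 2^2·541. Since 2737 ≡ 1 (mod 8), (2 / 2737) = +1, and (2 / 2737)^2 = +1. Now have (541 / 2737).
541 ≡ 1 (mod 4), so quadratic reciprocity gives (541 / 2737) = (2737 / 541). Reduce: 2737 ≡ 32 (mod 541). Now have (32 / 541).
Factor out 2: 32 = 2^5. Since 541 ≡ 5 (mod 8), (2 / 541) = -1, and (2 / 541)^5 = -1. Now have -(1 / 541).
(1 / 541) = 1. Collecting the sign factors: -1.
Second factor (589 / 2737):
589 ≡ 1 (mod 4), so quadratic reciprocity gives (589 / 2737) = (2737 / 589). Reduce: 2737 ≡ 381 (mod 589). Now have (381 / 589).
381 ≡ 1 (mod 4), so quadratic reciprocity gives (381 / 589) = (589 / 381). Reduce: 589 ≡ 208 (mod 381). Now have (208 / 381).
Factor out 2: 208 = 2^4·13. Since 381 ≡ 5 (mod 8), (2 / 381) = -1, and (2 / 381)^4 = +1. Now have (13 / 381).
13 ≡ 1 (mod 4), so quadratic reciprocity gives (13 / 381) = (381 / 13). Reduce: 381 ≡ 4 (mod 13). Now have (4 / 13).
Factor out 2: 4 = 2^2. Since 13 ≡ 5 (mod 8), (2 / 13) = -1, and (2 / 13)^2 = +1. Now have (1 / 13).
(1 / 13) = 1. Collecting the sign factors: 1.
Product: (-1)·(1) = -1.

-1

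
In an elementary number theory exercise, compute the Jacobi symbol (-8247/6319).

-1

Reduce the numerator: -8247 ≡ 4391 (mod 6319), so (-8247/6319) = (4391/6319).
Both 4391 ≡ 3 and 6319 ≡ 3 (mod 4), so reciprocity gives (4391/6319) = -(6319/4391). Reduce: 6319 ≡ 1928 (mod 4391). Now have -(1928/4391).
Factor out 2: 1928 = 2^3·241. Since 4391 ≡ 7 (mod 8), (2/4391) = +1, and (2/4391)^3 = +1. Now have -(241/4391).
241 ≡ 1 (mod 4), so quadratic reciprocity gives (241/4391) = (4391/241). Reduce: 4391 ≡ 53 (mod 241). Now have -(53/241).
53 ≡ 1 (mod 4), so quadratic reciprocity gives (53/241) = (241/53). Reduce: 241 ≡ 29 (mod 53). Now have -(29/53).
29 ≡ 1 (mod 4), so quadratic reciprocity gives (29/53) = (53/29). Reduce: 53 ≡ 24 (mod 29). Now have -(24/29).
Factor out 2: 24 = 2^3·3. Since 29 ≡ 5 (mod 8), (2/29) = -1, and (2/29)^3 = -1. Now have (3/29).
29 ≡ 1 (mod 4), so quadratic reciprocity gives (3/29) = (29/3). Reduce: 29 ≡ 2 (mod 3). Now have (2/3).
Factor out 2: 2 = 2. Since 3 ≡ 3 (mod 8), (2/3) = -1. Now have -(1/3).
(1/3) = 1. Collecting the sign factors: -1.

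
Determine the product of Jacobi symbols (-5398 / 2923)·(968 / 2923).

By multiplicativity, (-5398·968 / 2923) = (-5398 / 2923)·(968 / 2923).
First factor (-5398 / 2923):
(-5398 / 2923)
  = (448 / 2923)    [-5398 ≡ 448 mod 2923]
  = (7 / 2923)    [2923 ≡ 3 mod 8 ⇒ (2 / 2923)^6 = +1]
  = -(2923 / 7)    [QR: both ≡ 3 mod 4, sign flips]
  = -(4 / 7)    [2923 ≡ 4 mod 7]
  = -(1 / 7)    [7 ≡ 7 mod 8 ⇒ (2 / 7)^2 = +1]
  = -1    [(1 / 7) = 1]
Second factor (968 / 2923):
(968 / 2923)
  = -(121 / 2923)    [2923 ≡ 3 mod 8 ⇒ (2 / 2923)^3 = -1]
  = -(2923 / 121)    [QR: 121 ≡ 1 mod 4, sign kept]
  = -(19 / 121)    [2923 ≡ 19 mod 121]
  = -(121 / 19)    [QR: 121 ≡ 1 mod 4, sign kept]
  = -(7 / 19)    [121 ≡ 7 mod 19]
  = (19 / 7)    [QR: both ≡ 3 mod 4, sign flips]
  = (5 / 7)    [19 ≡ 5 mod 7]
  = (7 / 5)    [QR: 5 ≡ 1 mod 4, sign kept]
  = (2 / 5)    [7 ≡ 2 mod 5]
  = -(1 / 5)    [5 ≡ 5 mod 8 ⇒ (2 / 5) = -1]
  = -1    [(1 / 5) = 1]
Product: (-1)·(-1) = 1.

1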